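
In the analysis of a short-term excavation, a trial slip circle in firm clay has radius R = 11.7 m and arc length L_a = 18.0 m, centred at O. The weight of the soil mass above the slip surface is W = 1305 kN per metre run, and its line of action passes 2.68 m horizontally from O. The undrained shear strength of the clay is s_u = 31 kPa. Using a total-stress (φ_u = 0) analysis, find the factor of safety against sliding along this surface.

FS = 1.87

Taking moments about the centre O, the resisting moment is provided by the undrained shear strength acting along the arc:
M_R = s_u·L_a·R = 31·18.00·11.7 = 6528.6 kN·m/m
M_D = W·d = 1305·2.68 = 3497.4 kN·m/m
FS = M_R / M_D = 6528.6 / 3497.4 = 1.867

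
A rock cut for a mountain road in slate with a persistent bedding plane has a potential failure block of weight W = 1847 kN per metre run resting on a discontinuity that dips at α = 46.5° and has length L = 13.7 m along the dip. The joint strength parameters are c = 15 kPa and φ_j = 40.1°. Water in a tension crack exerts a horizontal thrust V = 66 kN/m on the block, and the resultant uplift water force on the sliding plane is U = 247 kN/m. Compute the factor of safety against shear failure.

Resolving the block weight along and normal to the plane and applying the Mohr–Coulomb strength on the joint:
N' = W cosα − U − V sinα = 1847·cos46.5° − 247 − 66·sin46.5° = 976.5 kN/m
Driving force T = W sinα + V cosα = 1847·sin46.5° + 66·cos46.5° = 1385.2 kN/m
Resisting force R = c·L + N'·tanφ_j = 15·13.7 + 976.5·tan40.1° = 205.5 + 822.3 = 1027.8 kN/m
FS = R / T = 1027.8 / 1385.2 = 0.742

FS = 0.74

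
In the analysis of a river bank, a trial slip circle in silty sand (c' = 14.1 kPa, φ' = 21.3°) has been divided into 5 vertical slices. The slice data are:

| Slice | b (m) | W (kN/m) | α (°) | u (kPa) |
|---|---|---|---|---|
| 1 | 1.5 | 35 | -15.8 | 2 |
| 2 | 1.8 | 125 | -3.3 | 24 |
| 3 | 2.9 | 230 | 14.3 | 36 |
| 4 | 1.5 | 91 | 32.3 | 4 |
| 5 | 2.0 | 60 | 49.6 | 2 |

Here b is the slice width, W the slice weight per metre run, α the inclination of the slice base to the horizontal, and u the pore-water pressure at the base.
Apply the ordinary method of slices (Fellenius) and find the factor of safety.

Ordinary method of slices: FS = Σ[c'·Δl_i + (W_i cosα_i − u_i·Δl_i)·tanφ'] / Σ W_i sinα_i, with Δl_i = b_i / cosα_i.
Slice 1: Δl = 1.5/cos(-15.8°) = 1.559 m; N'_1 = 35·cos(-15.8°) − 2·1.559 = 30.6; c'Δl = 21.98; W sinα = -9.5
Slice 2: Δl = 1.8/cos(-3.3°) = 1.803 m; N'_2 = 125·cos(-3.3°) − 24·1.803 = 81.5; c'Δl = 25.42; W sinα = -7.2
Slice 3: Δl = 2.9/cos14.3° = 2.993 m; N'_3 = 230·cos14.3° − 36·2.993 = 115.1; c'Δl = 42.20; W sinα = 56.8
Slice 4: Δl = 1.5/cos32.3° = 1.775 m; N'_4 = 91·cos32.3° − 4·1.775 = 69.8; c'Δl = 25.02; W sinα = 48.6
Slice 5: Δl = 2.0/cos49.6° = 3.086 m; N'_5 = 60·cos49.6° − 2·3.086 = 32.7; c'Δl = 43.51; W sinα = 45.7
Σc'Δl = 158.1 kN/m; ΣN' = 329.8 kN/m; ΣW sinα = 134.4 kN/m
Resisting = 158.1 + 329.8·tan21.3° = 158.1 + 128.6 = 286.7 kN/m
FS = 286.7 / 134.4 = 2.133

FS = 2.13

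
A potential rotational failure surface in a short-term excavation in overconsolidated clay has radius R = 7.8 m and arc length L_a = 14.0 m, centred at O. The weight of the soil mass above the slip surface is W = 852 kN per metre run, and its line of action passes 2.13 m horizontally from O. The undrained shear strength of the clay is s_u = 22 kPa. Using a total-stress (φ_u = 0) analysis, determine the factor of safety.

Taking moments about the centre O, the resisting moment is provided by the undrained shear strength acting along the arc:
M_R = s_u·L_a·R = 22·14.00·7.8 = 2402.4 kN·m/m
M_D = W·d = 852·2.13 = 1814.8 kN·m/m
FS = M_R / M_D = 2402.4 / 1814.8 = 1.324

FS = 1.32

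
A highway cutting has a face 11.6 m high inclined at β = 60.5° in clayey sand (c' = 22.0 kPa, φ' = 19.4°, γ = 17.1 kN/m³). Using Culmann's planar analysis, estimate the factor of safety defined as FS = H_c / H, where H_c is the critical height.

FS = 1.48

H_c = (4c'/γ) · sinβ cosφ' / [1 − cos(β − φ')]
    = (4·22.0/17.1) · sin60.5°·cos19.4° / [1 − cos41.1°]
    = 5.146 · 0.8209 / 0.2464 = 17.14 m
FS = H_c / H = 17.14 / 11.6 = 1.478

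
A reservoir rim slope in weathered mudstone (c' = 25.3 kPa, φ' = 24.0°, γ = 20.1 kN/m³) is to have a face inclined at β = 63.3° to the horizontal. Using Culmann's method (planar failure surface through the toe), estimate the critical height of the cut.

Culmann's analysis gives the critical failure plane at α_cr = (β + φ')/2 = (63.3 + 24.0)/2 = 43.6°, and the critical height
H_c = (4c'/γ) · sinβ cosφ' / [1 − cos(β − φ')]
    = (4·25.3/20.1) · sin63.3°·cos24.0° / [1 − cos(39.3°)]
    = 5.035 · 0.8934·0.9135 / [1 − 0.7738]
    = 5.035 · 0.8161 / 0.2262
    = 18.17 m

H_c = 18.17 m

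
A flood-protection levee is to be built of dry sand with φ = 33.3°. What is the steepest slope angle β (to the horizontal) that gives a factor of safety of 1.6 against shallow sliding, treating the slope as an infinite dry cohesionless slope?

For an infinite dry cohesionless slope FS = tanφ/tanβ, so tanβ = tanφ / FS.
tanβ = tan33.3° / 1.6 = 0.6569 / 1.6 = 0.4105
β = arctan(0.4105) = 22.32°

β = 22.3°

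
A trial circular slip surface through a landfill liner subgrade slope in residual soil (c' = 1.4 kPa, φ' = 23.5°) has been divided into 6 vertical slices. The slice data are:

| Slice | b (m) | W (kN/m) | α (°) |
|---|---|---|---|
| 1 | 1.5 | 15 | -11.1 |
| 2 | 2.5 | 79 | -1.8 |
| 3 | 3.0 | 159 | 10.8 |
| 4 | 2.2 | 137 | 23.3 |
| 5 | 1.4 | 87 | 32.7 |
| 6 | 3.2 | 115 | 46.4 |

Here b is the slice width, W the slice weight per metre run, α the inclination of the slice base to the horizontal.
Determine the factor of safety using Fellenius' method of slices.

FS = 1.21

Ordinary method of slices: FS = Σ[c'·Δl_i + (W_i cosα_i)·tanφ'] / Σ W_i sinα_i, with Δl_i = b_i / cosα_i.
Slice 1: Δl = 1.5/cos(-11.1°) = 1.529 m; N'_1 = 15·cos(-11.1°) = 14.7; c'Δl = 2.14; W sinα = -2.9
Slice 2: Δl = 2.5/cos(-1.8°) = 2.501 m; N'_2 = 79·cos(-1.8°) = 79.0; c'Δl = 3.50; W sinα = -2.5
Slice 3: Δl = 3.0/cos10.8° = 3.054 m; N'_3 = 159·cos10.8° = 156.2; c'Δl = 4.28; W sinα = 29.8
Slice 4: Δl = 2.2/cos23.3° = 2.395 m; N'_4 = 137·cos23.3° = 125.8; c'Δl = 3.35; W sinα = 54.2
Slice 5: Δl = 1.4/cos32.7° = 1.664 m; N'_5 = 87·cos32.7° = 73.2; c'Δl = 2.33; W sinα = 47.0
Slice 6: Δl = 3.2/cos46.4° = 4.640 m; N'_6 = 115·cos46.4° = 79.3; c'Δl = 6.50; W sinα = 83.3
Σc'Δl = 22.1 kN/m; ΣN' = 528.2 kN/m; ΣW sinα = 208.9 kN/m
Resisting = 22.1 + 528.2·tan23.5° = 22.1 + 229.7 = 251.8 kN/m
FS = 251.8 / 208.9 = 1.205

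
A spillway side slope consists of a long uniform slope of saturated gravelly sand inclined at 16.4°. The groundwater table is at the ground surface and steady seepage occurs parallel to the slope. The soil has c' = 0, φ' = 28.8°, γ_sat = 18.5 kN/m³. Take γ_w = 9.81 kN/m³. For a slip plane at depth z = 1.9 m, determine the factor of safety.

FS = 0.88

With seepage parallel to the slope and the water table at the surface, the effective normal stress on the slip plane uses the buoyant unit weight γ' = γ_sat − γ_w while the driving shear stress uses γ_sat:
FS = [c' + γ' z cos²β tanφ'] / [γ_sat z sinβ cosβ]
(For c' = 0 this reduces to FS = (γ'/γ_sat)·tanφ'/tanβ.)
γ' = 18.5 − 9.81 = 8.69 kN/m³
Numerator = 0.0 + 8.69·1.9·cos²16.4°·tan28.8° = 0.0 + 8.69·1.9·0.9203·0.5498 = 8.353 kPa
Denominator = 18.5·1.9·sin16.4°·cos16.4° = 18.5·1.9·0.2823·0.9593 = 9.521 kPa
FS = 8.353 / 9.521 = 0.877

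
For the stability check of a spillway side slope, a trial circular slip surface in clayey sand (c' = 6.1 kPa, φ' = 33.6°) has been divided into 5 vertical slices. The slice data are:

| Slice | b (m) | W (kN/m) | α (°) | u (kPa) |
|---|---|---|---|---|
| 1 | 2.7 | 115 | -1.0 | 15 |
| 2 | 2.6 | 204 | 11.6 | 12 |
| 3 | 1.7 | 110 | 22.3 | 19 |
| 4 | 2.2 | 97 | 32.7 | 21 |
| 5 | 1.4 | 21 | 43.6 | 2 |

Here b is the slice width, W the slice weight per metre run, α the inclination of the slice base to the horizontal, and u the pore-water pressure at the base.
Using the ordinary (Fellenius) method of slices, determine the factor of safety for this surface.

FS = 2.05

Ordinary method of slices: FS = Σ[c'·Δl_i + (W_i cosα_i − u_i·Δl_i)·tanφ'] / Σ W_i sinα_i, with Δl_i = b_i / cosα_i.
Slice 1: Δl = 2.7/cos(-1.0°) = 2.700 m; N'_1 = 115·cos(-1.0°) − 15·2.700 = 74.5; c'Δl = 16.47; W sinα = -2.0
Slice 2: Δl = 2.6/cos11.6° = 2.654 m; N'_2 = 204·cos11.6° − 12·2.654 = 168.0; c'Δl = 16.19; W sinα = 41.0
Slice 3: Δl = 1.7/cos22.3° = 1.837 m; N'_3 = 110·cos22.3° − 19·1.837 = 66.9; c'Δl = 11.21; W sinα = 41.7
Slice 4: Δl = 2.2/cos32.7° = 2.614 m; N'_4 = 97·cos32.7° − 21·2.614 = 26.7; c'Δl = 15.95; W sinα = 52.4
Slice 5: Δl = 1.4/cos43.6° = 1.933 m; N'_5 = 21·cos43.6° − 2·1.933 = 11.3; c'Δl = 11.79; W sinα = 14.5
Σc'Δl = 71.6 kN/m; ΣN' = 347.4 kN/m; ΣW sinα = 147.6 kN/m
Resisting = 71.6 + 347.4·tan33.6° = 71.6 + 230.8 = 302.4 kN/m
FS = 302.4 / 147.6 = 2.048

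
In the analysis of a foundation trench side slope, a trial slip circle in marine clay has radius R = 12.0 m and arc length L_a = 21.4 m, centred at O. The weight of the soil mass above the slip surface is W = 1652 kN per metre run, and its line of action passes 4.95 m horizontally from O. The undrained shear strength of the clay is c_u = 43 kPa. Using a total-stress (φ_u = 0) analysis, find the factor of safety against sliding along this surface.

Taking moments about the centre O, the resisting moment is provided by the undrained shear strength acting along the arc:
M_R = c_u·L_a·R = 43·21.40·12.0 = 11042.4 kN·m/m
M_D = W·d = 1652·4.95 = 8177.4 kN·m/m
FS = M_R / M_D = 11042.4 / 8177.4 = 1.350

FS = 1.35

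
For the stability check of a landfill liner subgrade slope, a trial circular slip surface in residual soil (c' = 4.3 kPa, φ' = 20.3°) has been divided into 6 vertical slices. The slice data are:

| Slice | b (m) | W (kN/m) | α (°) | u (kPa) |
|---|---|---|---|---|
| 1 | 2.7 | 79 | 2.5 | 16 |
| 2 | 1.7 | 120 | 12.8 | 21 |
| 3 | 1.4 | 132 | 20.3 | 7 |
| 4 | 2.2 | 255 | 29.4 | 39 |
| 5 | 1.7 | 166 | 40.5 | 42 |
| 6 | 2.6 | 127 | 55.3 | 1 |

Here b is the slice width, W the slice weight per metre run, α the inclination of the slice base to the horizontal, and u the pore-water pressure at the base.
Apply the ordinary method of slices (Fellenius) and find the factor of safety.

Ordinary method of slices: FS = Σ[c'·Δl_i + (W_i cosα_i − u_i·Δl_i)·tanφ'] / Σ W_i sinα_i, with Δl_i = b_i / cosα_i.
Slice 1: Δl = 2.7/cos2.5° = 2.703 m; N'_1 = 79·cos2.5° − 16·2.703 = 35.7; c'Δl = 11.62; W sinα = 3.4
Slice 2: Δl = 1.7/cos12.8° = 1.743 m; N'_2 = 120·cos12.8° − 21·1.743 = 80.4; c'Δl = 7.50; W sinα = 26.6
Slice 3: Δl = 1.4/cos20.3° = 1.493 m; N'_3 = 132·cos20.3° − 7·1.493 = 113.4; c'Δl = 6.42; W sinα = 45.8
Slice 4: Δl = 2.2/cos29.4° = 2.525 m; N'_4 = 255·cos29.4° − 39·2.525 = 123.7; c'Δl = 10.86; W sinα = 125.2
Slice 5: Δl = 1.7/cos40.5° = 2.236 m; N'_5 = 166·cos40.5° − 42·2.236 = 32.3; c'Δl = 9.61; W sinα = 107.8
Slice 6: Δl = 2.6/cos55.3° = 4.567 m; N'_6 = 127·cos55.3° − 1·4.567 = 67.7; c'Δl = 19.64; W sinα = 104.4
Σc'Δl = 65.6 kN/m; ΣN' = 453.2 kN/m; ΣW sinα = 413.2 kN/m
Resisting = 65.6 + 453.2·tan20.3° = 65.6 + 167.6 = 233.3 kN/m
FS = 233.3 / 413.2 = 0.565

FS = 0.56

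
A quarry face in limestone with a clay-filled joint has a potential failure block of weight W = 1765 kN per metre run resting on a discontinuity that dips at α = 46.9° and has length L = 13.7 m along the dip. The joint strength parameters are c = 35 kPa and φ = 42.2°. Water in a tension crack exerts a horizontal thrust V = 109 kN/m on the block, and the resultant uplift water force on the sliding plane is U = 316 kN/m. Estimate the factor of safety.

FS = 0.89

Resolving the block weight along and normal to the plane and applying the Mohr–Coulomb strength on the joint:
N' = W cosα − U − V sinα = 1765·cos46.9° − 316 − 109·sin46.9° = 810.4 kN/m
Driving force T = W sinα + V cosα = 1765·sin46.9° + 109·cos46.9° = 1363.2 kN/m
Resisting force R = c·L + N'·tanφ = 35·13.7 + 810.4·tan42.2° = 479.5 + 734.8 = 1214.3 kN/m
FS = R / T = 1214.3 / 1363.2 = 0.891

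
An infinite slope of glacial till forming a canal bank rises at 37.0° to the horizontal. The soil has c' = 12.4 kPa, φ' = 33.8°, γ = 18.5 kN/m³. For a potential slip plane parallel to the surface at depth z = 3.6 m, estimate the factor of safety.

For an infinite slope with a slip plane parallel to the surface (no pore pressure): FS = [c' + γz cos²β tanφ'] / [γz sinβ cosβ].
γz = 18.5·3.6 = 66.60 kN/m²
Numerator = 12.4 + 66.60·cos²37.0°·tan33.8° = 12.4 + 66.60·0.6378·0.6694 = 40.837 kPa
Denominator = 66.60·sin37.0°·cos37.0° = 66.60·0.6018·0.7986 = 32.010 kPa
FS = 40.837 / 32.010 = 1.276

FS = 1.28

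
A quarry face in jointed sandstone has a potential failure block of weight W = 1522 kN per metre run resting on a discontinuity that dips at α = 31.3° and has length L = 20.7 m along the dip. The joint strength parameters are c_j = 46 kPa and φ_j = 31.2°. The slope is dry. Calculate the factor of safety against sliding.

Resolving the block weight along and normal to the plane and applying the Mohr–Coulomb strength on the joint:
N' = W cosα = 1522·cos31.3° = 1300.5 kN/m
Driving force T = W sinα = 1522·sin31.3° = 790.7 kN/m
Resisting force R = c_j·L + N'·tanφ_j = 46·20.7 + 1300.5·tan31.2° = 952.2 + 787.6 = 1739.8 kN/m
FS = R / T = 1739.8 / 790.7 = 2.200

FS = 2.20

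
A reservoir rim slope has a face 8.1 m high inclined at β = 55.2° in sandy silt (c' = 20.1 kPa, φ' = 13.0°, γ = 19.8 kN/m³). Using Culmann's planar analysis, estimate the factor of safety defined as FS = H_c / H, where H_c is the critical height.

H_c = (4c'/γ) · sinβ cosφ' / [1 − cos(β − φ')]
    = (4·20.1/19.8) · sin55.2°·cos13.0° / [1 − cos42.2°]
    = 4.061 · 0.8001 / 0.2592 = 12.53 m
FS = H_c / H = 12.53 / 8.1 = 1.547

FS = 1.55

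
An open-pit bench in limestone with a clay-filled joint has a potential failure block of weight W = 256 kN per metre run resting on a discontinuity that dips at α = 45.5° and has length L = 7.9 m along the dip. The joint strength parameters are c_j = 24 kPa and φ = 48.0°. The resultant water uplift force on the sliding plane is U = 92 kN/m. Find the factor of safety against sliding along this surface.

FS = 1.57

Resolving the block weight along and normal to the plane and applying the Mohr–Coulomb strength on the joint:
N' = W cosα − U = 256·cos45.5° − 92 = 87.4 kN/m
Driving force T = W sinα = 256·sin45.5° = 182.6 kN/m
Resisting force R = c_j·L + N'·tanφ = 24·7.9 + 87.4·tan48.0° = 189.6 + 97.1 = 286.7 kN/m
FS = R / T = 286.7 / 182.6 = 1.570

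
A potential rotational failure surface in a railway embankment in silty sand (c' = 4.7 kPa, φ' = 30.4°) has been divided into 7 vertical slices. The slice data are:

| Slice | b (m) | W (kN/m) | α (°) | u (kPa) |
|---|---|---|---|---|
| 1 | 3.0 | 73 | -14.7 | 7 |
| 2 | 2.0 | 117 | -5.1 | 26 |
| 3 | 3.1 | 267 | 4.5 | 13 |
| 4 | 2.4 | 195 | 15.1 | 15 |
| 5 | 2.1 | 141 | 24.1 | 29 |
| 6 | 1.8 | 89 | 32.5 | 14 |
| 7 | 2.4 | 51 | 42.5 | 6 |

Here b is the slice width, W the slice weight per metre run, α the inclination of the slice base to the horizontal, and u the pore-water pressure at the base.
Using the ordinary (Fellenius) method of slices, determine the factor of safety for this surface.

FS = 2.45

Ordinary method of slices: FS = Σ[c'·Δl_i + (W_i cosα_i − u_i·Δl_i)·tanφ'] / Σ W_i sinα_i, with Δl_i = b_i / cosα_i.
Slice 1: Δl = 3.0/cos(-14.7°) = 3.102 m; N'_1 = 73·cos(-14.7°) − 7·3.102 = 48.9; c'Δl = 14.58; W sinα = -18.5
Slice 2: Δl = 2.0/cos(-5.1°) = 2.008 m; N'_2 = 117·cos(-5.1°) − 26·2.008 = 64.3; c'Δl = 9.44; W sinα = -10.4
Slice 3: Δl = 3.1/cos4.5° = 3.110 m; N'_3 = 267·cos4.5° − 13·3.110 = 225.8; c'Δl = 14.62; W sinα = 20.9
Slice 4: Δl = 2.4/cos15.1° = 2.486 m; N'_4 = 195·cos15.1° − 15·2.486 = 151.0; c'Δl = 11.68; W sinα = 50.8
Slice 5: Δl = 2.1/cos24.1° = 2.301 m; N'_5 = 141·cos24.1° − 29·2.301 = 62.0; c'Δl = 10.81; W sinα = 57.6
Slice 6: Δl = 1.8/cos32.5° = 2.134 m; N'_6 = 89·cos32.5° − 14·2.134 = 45.2; c'Δl = 10.03; W sinα = 47.8
Slice 7: Δl = 2.4/cos42.5° = 3.255 m; N'_7 = 51·cos42.5° − 6·3.255 = 18.1; c'Δl = 15.30; W sinα = 34.5
Σc'Δl = 86.5 kN/m; ΣN' = 615.2 kN/m; ΣW sinα = 182.7 kN/m
Resisting = 86.5 + 615.2·tan30.4° = 86.5 + 360.9 = 447.4 kN/m
FS = 447.4 / 182.7 = 2.449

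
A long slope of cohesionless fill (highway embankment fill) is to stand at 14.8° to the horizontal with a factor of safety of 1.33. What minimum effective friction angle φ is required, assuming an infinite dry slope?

φ = 19.4°

FS = tanφ/tanβ ⇒ tanφ = FS · tanβ = 1.33 · tan14.8° = 0.3514
φ = arctan(0.3514) = 19.36°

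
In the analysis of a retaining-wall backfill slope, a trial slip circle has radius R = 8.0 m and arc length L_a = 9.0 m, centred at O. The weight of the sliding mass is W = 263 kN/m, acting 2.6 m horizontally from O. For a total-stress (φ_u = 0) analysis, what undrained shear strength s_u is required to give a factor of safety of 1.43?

FS = s_u·L_a·R / (W·d), so s_u = FS·W·d / (L_a·R).
s_u = 1.43·263·2.6 / (9.00·8.0) = 977.8 / 72.00 = 13.58 kPa

s_u = 13.6 kPa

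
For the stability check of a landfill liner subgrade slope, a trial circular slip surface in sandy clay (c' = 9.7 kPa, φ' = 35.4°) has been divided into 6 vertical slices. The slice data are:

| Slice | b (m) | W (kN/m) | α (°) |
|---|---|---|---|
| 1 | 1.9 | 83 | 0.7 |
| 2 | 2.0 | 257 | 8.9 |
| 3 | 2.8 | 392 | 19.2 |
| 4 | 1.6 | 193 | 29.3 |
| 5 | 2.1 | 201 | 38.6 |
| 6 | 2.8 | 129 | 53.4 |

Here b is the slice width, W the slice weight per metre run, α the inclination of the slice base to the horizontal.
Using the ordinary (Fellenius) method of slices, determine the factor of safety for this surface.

FS = 1.92

Ordinary method of slices: FS = Σ[c'·Δl_i + (W_i cosα_i)·tanφ'] / Σ W_i sinα_i, with Δl_i = b_i / cosα_i.
Slice 1: Δl = 1.9/cos0.7° = 1.900 m; N'_1 = 83·cos0.7° = 83.0; c'Δl = 18.43; W sinα = 1.0
Slice 2: Δl = 2.0/cos8.9° = 2.024 m; N'_2 = 257·cos8.9° = 253.9; c'Δl = 19.64; W sinα = 39.8
Slice 3: Δl = 2.8/cos19.2° = 2.965 m; N'_3 = 392·cos19.2° = 370.2; c'Δl = 28.76; W sinα = 128.9
Slice 4: Δl = 1.6/cos29.3° = 1.835 m; N'_4 = 193·cos29.3° = 168.3; c'Δl = 17.80; W sinα = 94.5
Slice 5: Δl = 2.1/cos38.6° = 2.687 m; N'_5 = 201·cos38.6° = 157.1; c'Δl = 26.06; W sinα = 125.4
Slice 6: Δl = 2.8/cos53.4° = 4.696 m; N'_6 = 129·cos53.4° = 76.9; c'Δl = 45.55; W sinα = 103.6
Σc'Δl = 156.2 kN/m; ΣN' = 1109.4 kN/m; ΣW sinα = 493.1 kN/m
Resisting = 156.2 + 1109.4·tan35.4° = 156.2 + 788.4 = 944.7 kN/m
FS = 944.7 / 493.1 = 1.916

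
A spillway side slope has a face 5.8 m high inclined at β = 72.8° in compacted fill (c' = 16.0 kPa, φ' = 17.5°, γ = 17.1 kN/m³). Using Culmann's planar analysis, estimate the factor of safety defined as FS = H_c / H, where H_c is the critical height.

H_c = (4c'/γ) · sinβ cosφ' / [1 − cos(β − φ')]
    = (4·16.0/17.1) · sin72.8°·cos17.5° / [1 − cos55.3°]
    = 3.743 · 0.9111 / 0.4307 = 7.92 m
FS = H_c / H = 7.92 / 5.8 = 1.365

FS = 1.36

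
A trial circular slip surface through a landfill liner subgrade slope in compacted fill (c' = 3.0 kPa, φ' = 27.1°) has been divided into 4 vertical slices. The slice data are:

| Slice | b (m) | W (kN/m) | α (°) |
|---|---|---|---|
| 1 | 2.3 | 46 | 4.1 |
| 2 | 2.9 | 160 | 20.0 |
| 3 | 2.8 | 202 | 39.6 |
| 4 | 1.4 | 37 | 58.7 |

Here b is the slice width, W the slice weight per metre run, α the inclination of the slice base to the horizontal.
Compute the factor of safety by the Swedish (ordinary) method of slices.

FS = 1.03

Ordinary method of slices: FS = Σ[c'·Δl_i + (W_i cosα_i)·tanφ'] / Σ W_i sinα_i, with Δl_i = b_i / cosα_i.
Slice 1: Δl = 2.3/cos4.1° = 2.306 m; N'_1 = 46·cos4.1° = 45.9; c'Δl = 6.92; W sinα = 3.3
Slice 2: Δl = 2.9/cos20.0° = 3.086 m; N'_2 = 160·cos20.0° = 150.4; c'Δl = 9.26; W sinα = 54.7
Slice 3: Δl = 2.8/cos39.6° = 3.634 m; N'_3 = 202·cos39.6° = 155.6; c'Δl = 10.90; W sinα = 128.8
Slice 4: Δl = 1.4/cos58.7° = 2.695 m; N'_4 = 37·cos58.7° = 19.2; c'Δl = 8.08; W sinα = 31.6
Σc'Δl = 35.2 kN/m; ΣN' = 371.1 kN/m; ΣW sinα = 218.4 kN/m
Resisting = 35.2 + 371.1·tan27.1° = 35.2 + 189.9 = 225.1 kN/m
FS = 225.1 / 218.4 = 1.031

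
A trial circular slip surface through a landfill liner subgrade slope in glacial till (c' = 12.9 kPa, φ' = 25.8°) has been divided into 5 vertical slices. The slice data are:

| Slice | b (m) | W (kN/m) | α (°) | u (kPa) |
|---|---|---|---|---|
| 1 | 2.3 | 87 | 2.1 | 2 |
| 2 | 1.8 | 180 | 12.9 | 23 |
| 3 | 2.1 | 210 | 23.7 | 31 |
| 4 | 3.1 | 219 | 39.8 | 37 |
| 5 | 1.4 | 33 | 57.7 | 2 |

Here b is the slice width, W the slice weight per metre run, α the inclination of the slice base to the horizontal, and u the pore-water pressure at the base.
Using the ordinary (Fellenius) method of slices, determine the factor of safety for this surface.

Ordinary method of slices: FS = Σ[c'·Δl_i + (W_i cosα_i − u_i·Δl_i)·tanφ'] / Σ W_i sinα_i, with Δl_i = b_i / cosα_i.
Slice 1: Δl = 2.3/cos2.1° = 2.302 m; N'_1 = 87·cos2.1° − 2·2.302 = 82.3; c'Δl = 29.69; W sinα = 3.2
Slice 2: Δl = 1.8/cos12.9° = 1.847 m; N'_2 = 180·cos12.9° − 23·1.847 = 133.0; c'Δl = 23.82; W sinα = 40.2
Slice 3: Δl = 2.1/cos23.7° = 2.293 m; N'_3 = 210·cos23.7° − 31·2.293 = 121.2; c'Δl = 29.59; W sinα = 84.4
Slice 4: Δl = 3.1/cos39.8° = 4.035 m; N'_4 = 219·cos39.8° − 37·4.035 = 19.0; c'Δl = 52.05; W sinα = 140.2
Slice 5: Δl = 1.4/cos57.7° = 2.620 m; N'_5 = 33·cos57.7° − 2·2.620 = 12.4; c'Δl = 33.80; W sinα = 27.9
Σc'Δl = 168.9 kN/m; ΣN' = 367.9 kN/m; ΣW sinα = 295.9 kN/m
Resisting = 168.9 + 367.9·tan25.8° = 168.9 + 177.8 = 346.8 kN/m
FS = 346.8 / 295.9 = 1.172

FS = 1.17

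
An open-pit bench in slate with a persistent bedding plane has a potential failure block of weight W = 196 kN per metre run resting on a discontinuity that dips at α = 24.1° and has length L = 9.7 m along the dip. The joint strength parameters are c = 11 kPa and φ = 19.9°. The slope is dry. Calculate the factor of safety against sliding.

Resolving the block weight along and normal to the plane and applying the Mohr–Coulomb strength on the joint:
N' = W cosα = 196·cos24.1° = 178.9 kN/m
Driving force T = W sinα = 196·sin24.1° = 80.0 kN/m
Resisting force R = c·L + N'·tanφ = 11·9.7 + 178.9·tan19.9° = 106.7 + 64.8 = 171.5 kN/m
FS = R / T = 171.5 / 80.0 = 2.142

FS = 2.14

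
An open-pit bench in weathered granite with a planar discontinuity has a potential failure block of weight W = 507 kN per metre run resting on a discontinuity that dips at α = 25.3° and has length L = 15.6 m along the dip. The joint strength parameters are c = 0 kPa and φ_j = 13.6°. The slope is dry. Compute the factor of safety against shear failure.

Resolving the block weight along and normal to the plane and applying the Mohr–Coulomb strength on the joint:
N' = W cosα = 507·cos25.3° = 458.4 kN/m
Driving force T = W sinα = 507·sin25.3° = 216.7 kN/m
Resisting force R = c·L + N'·tanφ_j = 0·15.6 + 458.4·tan13.6° = 0.0 + 110.9 = 110.9 kN/m
FS = R / T = 110.9 / 216.7 = 0.512

FS = 0.51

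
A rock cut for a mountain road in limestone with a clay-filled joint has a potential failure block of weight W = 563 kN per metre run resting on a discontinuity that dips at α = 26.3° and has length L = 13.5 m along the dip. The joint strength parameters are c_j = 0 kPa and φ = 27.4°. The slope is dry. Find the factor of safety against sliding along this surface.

Resolving the block weight along and normal to the plane and applying the Mohr–Coulomb strength on the joint:
N' = W cosα = 563·cos26.3° = 504.7 kN/m
Driving force T = W sinα = 563·sin26.3° = 249.4 kN/m
Resisting force R = c_j·L + N'·tanφ = 0·13.5 + 504.7·tan27.4° = 0.0 + 261.6 = 261.6 kN/m
FS = R / T = 261.6 / 249.4 = 1.049

FS = 1.05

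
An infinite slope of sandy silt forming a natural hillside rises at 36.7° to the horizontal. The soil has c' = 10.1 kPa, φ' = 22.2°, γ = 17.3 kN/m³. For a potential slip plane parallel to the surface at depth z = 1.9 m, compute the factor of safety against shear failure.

For an infinite slope with a slip plane parallel to the surface (no pore pressure): FS = [c' + γz cos²β tanφ'] / [γz sinβ cosβ].
γz = 17.3·1.9 = 32.87 kN/m²
Numerator = 10.1 + 32.87·cos²36.7°·tan22.2° = 10.1 + 32.87·0.6428·0.4081 = 18.723 kPa
Denominator = 32.87·sin36.7°·cos36.7° = 32.87·0.5976·0.8018 = 15.750 kPa
FS = 18.723 / 15.750 = 1.189

FS = 1.19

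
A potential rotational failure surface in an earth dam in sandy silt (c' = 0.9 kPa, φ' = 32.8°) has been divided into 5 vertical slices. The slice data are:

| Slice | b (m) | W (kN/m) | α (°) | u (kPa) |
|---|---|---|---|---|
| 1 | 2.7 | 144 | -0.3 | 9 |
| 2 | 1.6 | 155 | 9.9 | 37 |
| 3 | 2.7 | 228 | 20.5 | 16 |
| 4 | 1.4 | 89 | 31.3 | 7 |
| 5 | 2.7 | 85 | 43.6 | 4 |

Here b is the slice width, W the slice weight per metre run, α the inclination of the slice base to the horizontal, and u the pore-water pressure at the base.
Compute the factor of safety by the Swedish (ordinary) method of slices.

FS = 1.56

Ordinary method of slices: FS = Σ[c'·Δl_i + (W_i cosα_i − u_i·Δl_i)·tanφ'] / Σ W_i sinα_i, with Δl_i = b_i / cosα_i.
Slice 1: Δl = 2.7/cos(-0.3°) = 2.700 m; N'_1 = 144·cos(-0.3°) − 9·2.700 = 119.7; c'Δl = 2.43; W sinα = -0.8
Slice 2: Δl = 1.6/cos9.9° = 1.624 m; N'_2 = 155·cos9.9° − 37·1.624 = 92.6; c'Δl = 1.46; W sinα = 26.6
Slice 3: Δl = 2.7/cos20.5° = 2.883 m; N'_3 = 228·cos20.5° − 16·2.883 = 167.4; c'Δl = 2.59; W sinα = 79.8
Slice 4: Δl = 1.4/cos31.3° = 1.638 m; N'_4 = 89·cos31.3° − 7·1.638 = 64.6; c'Δl = 1.47; W sinα = 46.2
Slice 5: Δl = 2.7/cos43.6° = 3.728 m; N'_5 = 85·cos43.6° − 4·3.728 = 46.6; c'Δl = 3.36; W sinα = 58.6
Σc'Δl = 11.3 kN/m; ΣN' = 491.0 kN/m; ΣW sinα = 210.6 kN/m
Resisting = 11.3 + 491.0·tan32.8° = 11.3 + 316.4 = 327.7 kN/m
FS = 327.7 / 210.6 = 1.556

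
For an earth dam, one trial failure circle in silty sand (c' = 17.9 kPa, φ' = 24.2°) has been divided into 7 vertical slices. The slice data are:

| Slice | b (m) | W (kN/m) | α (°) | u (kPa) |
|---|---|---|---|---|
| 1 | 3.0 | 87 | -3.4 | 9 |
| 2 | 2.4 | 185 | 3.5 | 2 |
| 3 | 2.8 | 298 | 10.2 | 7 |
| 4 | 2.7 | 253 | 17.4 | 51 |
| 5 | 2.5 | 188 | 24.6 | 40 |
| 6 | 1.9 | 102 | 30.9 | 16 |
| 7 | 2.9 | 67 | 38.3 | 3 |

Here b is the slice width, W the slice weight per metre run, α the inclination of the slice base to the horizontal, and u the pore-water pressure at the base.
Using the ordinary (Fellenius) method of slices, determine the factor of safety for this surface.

FS = 2.27

Ordinary method of slices: FS = Σ[c'·Δl_i + (W_i cosα_i − u_i·Δl_i)·tanφ'] / Σ W_i sinα_i, with Δl_i = b_i / cosα_i.
Slice 1: Δl = 3.0/cos(-3.4°) = 3.005 m; N'_1 = 87·cos(-3.4°) − 9·3.005 = 59.8; c'Δl = 53.79; W sinα = -5.2
Slice 2: Δl = 2.4/cos3.5° = 2.404 m; N'_2 = 185·cos3.5° − 2·2.404 = 179.8; c'Δl = 43.04; W sinα = 11.3
Slice 3: Δl = 2.8/cos10.2° = 2.845 m; N'_3 = 298·cos10.2° − 7·2.845 = 273.4; c'Δl = 50.92; W sinα = 52.8
Slice 4: Δl = 2.7/cos17.4° = 2.829 m; N'_4 = 253·cos17.4° − 51·2.829 = 97.1; c'Δl = 50.65; W sinα = 75.7
Slice 5: Δl = 2.5/cos24.6° = 2.750 m; N'_5 = 188·cos24.6° − 40·2.750 = 61.0; c'Δl = 49.22; W sinα = 78.3
Slice 6: Δl = 1.9/cos30.9° = 2.214 m; N'_6 = 102·cos30.9° − 16·2.214 = 52.1; c'Δl = 39.64; W sinα = 52.4
Slice 7: Δl = 2.9/cos38.3° = 3.695 m; N'_7 = 67·cos38.3° − 3·3.695 = 41.5; c'Δl = 66.15; W sinα = 41.5
Σc'Δl = 353.4 kN/m; ΣN' = 764.7 kN/m; ΣW sinα = 306.7 kN/m
Resisting = 353.4 + 764.7·tan24.2° = 353.4 + 343.7 = 697.1 kN/m
FS = 697.1 / 306.7 = 2.273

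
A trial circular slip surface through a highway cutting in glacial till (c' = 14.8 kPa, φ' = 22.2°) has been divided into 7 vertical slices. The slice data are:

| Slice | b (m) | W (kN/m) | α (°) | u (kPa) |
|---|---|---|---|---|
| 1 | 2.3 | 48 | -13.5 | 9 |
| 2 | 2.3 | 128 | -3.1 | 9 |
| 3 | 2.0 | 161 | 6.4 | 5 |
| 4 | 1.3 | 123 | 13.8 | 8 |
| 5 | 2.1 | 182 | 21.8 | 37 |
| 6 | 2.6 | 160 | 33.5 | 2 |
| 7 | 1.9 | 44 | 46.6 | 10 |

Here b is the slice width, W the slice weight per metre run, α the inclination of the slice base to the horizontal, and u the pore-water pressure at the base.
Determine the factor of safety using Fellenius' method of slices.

Ordinary method of slices: FS = Σ[c'·Δl_i + (W_i cosα_i − u_i·Δl_i)·tanφ'] / Σ W_i sinα_i, with Δl_i = b_i / cosα_i.
Slice 1: Δl = 2.3/cos(-13.5°) = 2.365 m; N'_1 = 48·cos(-13.5°) − 9·2.365 = 25.4; c'Δl = 35.01; W sinα = -11.2
Slice 2: Δl = 2.3/cos(-3.1°) = 2.303 m; N'_2 = 128·cos(-3.1°) − 9·2.303 = 107.1; c'Δl = 34.09; W sinα = -6.9
Slice 3: Δl = 2.0/cos6.4° = 2.013 m; N'_3 = 161·cos6.4° − 5·2.013 = 149.9; c'Δl = 29.79; W sinα = 17.9
Slice 4: Δl = 1.3/cos13.8° = 1.339 m; N'_4 = 123·cos13.8° − 8·1.339 = 108.7; c'Δl = 19.81; W sinα = 29.3
Slice 5: Δl = 2.1/cos21.8° = 2.262 m; N'_5 = 182·cos21.8° − 37·2.262 = 85.3; c'Δl = 33.47; W sinα = 67.6
Slice 6: Δl = 2.6/cos33.5° = 3.118 m; N'_6 = 160·cos33.5° − 2·3.118 = 127.2; c'Δl = 46.15; W sinα = 88.3
Slice 7: Δl = 1.9/cos46.6° = 2.765 m; N'_7 = 44·cos46.6° − 10·2.765 = 2.6; c'Δl = 40.93; W sinα = 32.0
Σc'Δl = 239.2 kN/m; ΣN' = 606.2 kN/m; ΣW sinα = 217.0 kN/m
Resisting = 239.2 + 606.2·tan22.2° = 239.2 + 247.4 = 486.6 kN/m
FS = 486.6 / 217.0 = 2.242

FS = 2.24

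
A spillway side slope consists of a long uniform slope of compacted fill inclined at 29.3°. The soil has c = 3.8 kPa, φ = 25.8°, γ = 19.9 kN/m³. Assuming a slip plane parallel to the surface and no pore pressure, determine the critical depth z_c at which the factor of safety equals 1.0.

Setting FS = 1.00 in FS = [c + γz cos²β tanφ] / [γz sinβ cosβ] and solving for z:
z = c / [γ cosβ (FS·sinβ − cosβ·tanφ)]
  = 3.8 / [19.9·cos29.3°·(1.00·sin29.3° − cos29.3°·tan25.8°)]
  = 3.8 / [19.9·0.8721·(1.00·0.4894 − 0.8721·0.4834)]
  = 3.8 / 1.1767 = 3.229 m

z_c = 3.23 m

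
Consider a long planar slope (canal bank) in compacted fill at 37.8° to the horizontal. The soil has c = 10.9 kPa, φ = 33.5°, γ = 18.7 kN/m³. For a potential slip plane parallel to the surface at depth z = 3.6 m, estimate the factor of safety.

FS = 1.19

For an infinite slope with a slip plane parallel to the surface (no pore pressure): FS = [c + γz cos²β tanφ] / [γz sinβ cosβ].
γz = 18.7·3.6 = 67.32 kN/m²
Numerator = 10.9 + 67.32·cos²37.8°·tan33.5° = 10.9 + 67.32·0.6243·0.6619 = 38.720 kPa
Denominator = 67.32·sin37.8°·cos37.8° = 67.32·0.6129·0.7902 = 32.603 kPa
FS = 38.720 / 32.603 = 1.188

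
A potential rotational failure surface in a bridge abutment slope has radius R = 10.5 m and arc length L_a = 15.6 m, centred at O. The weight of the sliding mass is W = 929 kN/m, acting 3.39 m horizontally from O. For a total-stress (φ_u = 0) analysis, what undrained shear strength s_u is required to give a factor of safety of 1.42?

s_u = 27.3 kPa

FS = s_u·L_a·R / (W·d), so s_u = FS·W·d / (L_a·R).
s_u = 1.42·929·3.39 / (15.60·10.5) = 4472.0 / 163.80 = 27.30 kPa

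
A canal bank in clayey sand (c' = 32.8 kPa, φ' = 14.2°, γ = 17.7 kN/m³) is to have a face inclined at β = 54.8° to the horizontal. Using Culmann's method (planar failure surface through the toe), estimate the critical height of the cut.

H_c = 24.39 m

Culmann's analysis gives the critical failure plane at α_cr = (β + φ')/2 = (54.8 + 14.2)/2 = 34.5°, and the critical height
H_c = (4c'/γ) · sinβ cosφ' / [1 − cos(β − φ')]
    = (4·32.8/17.7) · sin54.8°·cos14.2° / [1 − cos(40.6°)]
    = 7.412 · 0.8171·0.9694 / [1 − 0.7593]
    = 7.412 · 0.7922 / 0.2407
    = 24.39 m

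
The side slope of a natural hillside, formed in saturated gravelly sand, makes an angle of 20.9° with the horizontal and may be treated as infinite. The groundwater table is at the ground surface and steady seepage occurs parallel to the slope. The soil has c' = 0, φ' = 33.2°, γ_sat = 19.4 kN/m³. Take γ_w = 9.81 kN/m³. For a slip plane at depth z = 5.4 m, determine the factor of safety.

FS = 0.85

With seepage parallel to the slope and the water table at the surface, the effective normal stress on the slip plane uses the buoyant unit weight γ' = γ_sat − γ_w while the driving shear stress uses γ_sat:
FS = [c' + γ' z cos²β tanφ'] / [γ_sat z sinβ cosβ]
(For c' = 0 this reduces to FS = (γ'/γ_sat)·tanφ'/tanβ.)
γ' = 19.4 − 9.81 = 9.59 kN/m³
Numerator = 0.0 + 9.59·5.4·cos²20.9°·tan33.2° = 0.0 + 9.59·5.4·0.8727·0.6544 = 29.575 kPa
Denominator = 19.4·5.4·sin20.9°·cos20.9° = 19.4·5.4·0.3567·0.9342 = 34.913 kPa
FS = 29.575 / 34.913 = 0.847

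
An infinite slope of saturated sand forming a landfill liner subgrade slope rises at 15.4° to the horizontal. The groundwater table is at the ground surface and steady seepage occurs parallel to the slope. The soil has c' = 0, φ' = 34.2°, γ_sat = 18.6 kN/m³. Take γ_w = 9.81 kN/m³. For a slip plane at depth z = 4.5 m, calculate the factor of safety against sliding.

With seepage parallel to the slope and the water table at the surface, the effective normal stress on the slip plane uses the buoyant unit weight γ' = γ_sat − γ_w while the driving shear stress uses γ_sat:
FS = [c' + γ' z cos²β tanφ'] / [γ_sat z sinβ cosβ]
(For c' = 0 this reduces to FS = (γ'/γ_sat)·tanφ'/tanβ.)
γ' = 18.6 − 9.81 = 8.79 kN/m³
Numerator = 0.0 + 8.79·4.5·cos²15.4°·tan34.2° = 0.0 + 8.79·4.5·0.9295·0.6796 = 24.986 kPa
Denominator = 18.6·4.5·sin15.4°·cos15.4° = 18.6·4.5·0.2656·0.9641 = 21.429 kPa
FS = 24.986 / 21.429 = 1.166

FS = 1.17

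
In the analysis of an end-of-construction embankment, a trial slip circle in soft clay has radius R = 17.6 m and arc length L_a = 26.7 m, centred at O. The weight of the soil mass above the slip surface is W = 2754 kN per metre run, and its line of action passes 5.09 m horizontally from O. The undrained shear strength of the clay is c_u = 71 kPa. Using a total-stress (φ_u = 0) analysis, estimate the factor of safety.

Taking moments about the centre O, the resisting moment is provided by the undrained shear strength acting along the arc:
M_R = c_u·L_a·R = 71·26.70·17.6 = 33364.3 kN·m/m
M_D = W·d = 2754·5.09 = 14017.9 kN·m/m
FS = M_R / M_D = 33364.3 / 14017.9 = 2.380

FS = 2.38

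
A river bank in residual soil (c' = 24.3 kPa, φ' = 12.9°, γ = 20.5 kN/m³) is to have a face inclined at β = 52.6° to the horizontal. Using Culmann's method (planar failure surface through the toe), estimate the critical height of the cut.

Culmann's analysis gives the critical failure plane at α_cr = (β + φ')/2 = (52.6 + 12.9)/2 = 32.8°, and the critical height
H_c = (4c'/γ) · sinβ cosφ' / [1 − cos(β − φ')]
    = (4·24.3/20.5) · sin52.6°·cos12.9° / [1 − cos(39.7°)]
    = 4.741 · 0.7944·0.9748 / [1 − 0.7694]
    = 4.741 · 0.7744 / 0.2306
    = 15.92 m

H_c = 15.92 m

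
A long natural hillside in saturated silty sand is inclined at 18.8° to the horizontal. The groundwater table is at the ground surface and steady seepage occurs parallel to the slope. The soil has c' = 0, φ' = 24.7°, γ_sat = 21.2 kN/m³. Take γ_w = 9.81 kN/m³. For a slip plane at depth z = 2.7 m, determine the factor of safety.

With seepage parallel to the slope and the water table at the surface, the effective normal stress on the slip plane uses the buoyant unit weight γ' = γ_sat − γ_w while the driving shear stress uses γ_sat:
FS = [c' + γ' z cos²β tanφ'] / [γ_sat z sinβ cosβ]
(For c' = 0 this reduces to FS = (γ'/γ_sat)·tanφ'/tanβ.)
γ' = 21.2 − 9.81 = 11.39 kN/m³
Numerator = 0.0 + 11.39·2.7·cos²18.8°·tan24.7° = 0.0 + 11.39·2.7·0.8961·0.4599 = 12.676 kPa
Denominator = 21.2·2.7·sin18.8°·cos18.8° = 21.2·2.7·0.3223·0.9466 = 17.462 kPa
FS = 12.676 / 17.462 = 0.726

FS = 0.73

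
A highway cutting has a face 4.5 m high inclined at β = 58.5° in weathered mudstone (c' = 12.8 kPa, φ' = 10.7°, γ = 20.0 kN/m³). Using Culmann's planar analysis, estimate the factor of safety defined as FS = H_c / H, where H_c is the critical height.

FS = 1.45

H_c = (4c'/γ) · sinβ cosφ' / [1 − cos(β − φ')]
    = (4·12.8/20.0) · sin58.5°·cos10.7° / [1 − cos47.8°]
    = 2.560 · 0.8378 / 0.3283 = 6.53 m
FS = H_c / H = 6.53 / 4.5 = 1.452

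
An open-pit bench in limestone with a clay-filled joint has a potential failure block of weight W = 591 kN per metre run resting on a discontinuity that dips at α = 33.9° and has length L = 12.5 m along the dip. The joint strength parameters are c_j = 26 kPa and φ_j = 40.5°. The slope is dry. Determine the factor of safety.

FS = 2.26

Resolving the block weight along and normal to the plane and applying the Mohr–Coulomb strength on the joint:
N' = W cosα = 591·cos33.9° = 490.5 kN/m
Driving force T = W sinα = 591·sin33.9° = 329.6 kN/m
Resisting force R = c_j·L + N'·tanφ_j = 26·12.5 + 490.5·tan40.5° = 325.0 + 419.0 = 744.0 kN/m
FS = R / T = 744.0 / 329.6 = 2.257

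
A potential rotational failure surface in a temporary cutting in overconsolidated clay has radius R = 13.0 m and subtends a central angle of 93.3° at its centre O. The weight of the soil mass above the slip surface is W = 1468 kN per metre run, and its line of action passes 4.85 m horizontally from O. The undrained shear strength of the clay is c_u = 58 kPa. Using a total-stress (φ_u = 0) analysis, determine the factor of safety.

FS = 2.24

Taking moments about the centre O, the resisting moment is provided by the undrained shear strength acting along the arc:
Arc length L_a = R·θ = 13.0·(93.3°·π/180) = 13.0·1.6284 = 21.17 m
M_R = c_u·L_a·R = 58·21.17·13.0 = 15961.5 kN·m/m
M_D = W·d = 1468·4.85 = 7119.8 kN·m/m
FS = M_R / M_D = 15961.5 / 7119.8 = 2.242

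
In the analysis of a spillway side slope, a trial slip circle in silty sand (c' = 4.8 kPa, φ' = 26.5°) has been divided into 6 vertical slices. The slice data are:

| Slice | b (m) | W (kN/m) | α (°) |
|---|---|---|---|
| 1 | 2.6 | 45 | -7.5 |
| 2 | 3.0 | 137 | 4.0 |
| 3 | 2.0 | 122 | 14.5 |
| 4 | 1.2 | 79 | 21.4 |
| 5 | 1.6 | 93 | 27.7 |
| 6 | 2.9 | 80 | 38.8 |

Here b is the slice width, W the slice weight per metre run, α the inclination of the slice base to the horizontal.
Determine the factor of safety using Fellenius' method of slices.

FS = 2.10

Ordinary method of slices: FS = Σ[c'·Δl_i + (W_i cosα_i)·tanφ'] / Σ W_i sinα_i, with Δl_i = b_i / cosα_i.
Slice 1: Δl = 2.6/cos(-7.5°) = 2.622 m; N'_1 = 45·cos(-7.5°) = 44.6; c'Δl = 12.59; W sinα = -5.9
Slice 2: Δl = 3.0/cos4.0° = 3.007 m; N'_2 = 137·cos4.0° = 136.7; c'Δl = 14.44; W sinα = 9.6
Slice 3: Δl = 2.0/cos14.5° = 2.066 m; N'_3 = 122·cos14.5° = 118.1; c'Δl = 9.92; W sinα = 30.5
Slice 4: Δl = 1.2/cos21.4° = 1.289 m; N'_4 = 79·cos21.4° = 73.6; c'Δl = 6.19; W sinα = 28.8
Slice 5: Δl = 1.6/cos27.7° = 1.807 m; N'_5 = 93·cos27.7° = 82.3; c'Δl = 8.67; W sinα = 43.2
Slice 6: Δl = 2.9/cos38.8° = 3.721 m; N'_6 = 80·cos38.8° = 62.3; c'Δl = 17.86; W sinα = 50.1
Σc'Δl = 69.7 kN/m; ΣN' = 517.6 kN/m; ΣW sinα = 156.4 kN/m
Resisting = 69.7 + 517.6·tan26.5° = 69.7 + 258.1 = 327.7 kN/m
FS = 327.7 / 156.4 = 2.095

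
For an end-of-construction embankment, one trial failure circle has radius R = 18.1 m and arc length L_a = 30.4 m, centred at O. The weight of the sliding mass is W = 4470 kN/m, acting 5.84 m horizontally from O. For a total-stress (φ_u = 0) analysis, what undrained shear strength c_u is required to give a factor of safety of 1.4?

FS = c_u·L_a·R / (W·d), so c_u = FS·W·d / (L_a·R).
c_u = 1.4·4470·5.84 / (30.40·18.1) = 36546.7 / 550.24 = 66.42 kPa

c_u = 66.4 kPa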